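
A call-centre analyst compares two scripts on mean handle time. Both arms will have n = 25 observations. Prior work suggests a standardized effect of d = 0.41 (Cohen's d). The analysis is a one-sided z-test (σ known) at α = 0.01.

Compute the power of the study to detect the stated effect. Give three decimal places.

Power ≈ 0.190

Noncentrality parameter: λ = d·√(n/2) = 0.41 × √(25/2) = 1.4496
One-sided α = 0.01 → critical value z_{0.01} = 2.326.
Power = P(Z > 2.326 − λ) = Φ(-0.877) = 0.1903.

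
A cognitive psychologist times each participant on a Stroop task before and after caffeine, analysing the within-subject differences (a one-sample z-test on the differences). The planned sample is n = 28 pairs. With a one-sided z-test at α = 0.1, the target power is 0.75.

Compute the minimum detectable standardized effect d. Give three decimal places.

d ≈ 0.370

Need Φ(δ − 1.282) = 0.75, so δ = 1.282 + 0.674 = 1.956.
δ = d·√n ⇒ d = δ/√n = 1.956/√28 = 0.3697.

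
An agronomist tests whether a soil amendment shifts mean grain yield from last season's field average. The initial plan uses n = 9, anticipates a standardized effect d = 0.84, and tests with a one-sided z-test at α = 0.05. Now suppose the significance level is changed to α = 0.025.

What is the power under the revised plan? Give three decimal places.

δ = d·√n = 0.84 × √9 = 2.5200 (unchanged). New critical value: z_{0.025} = 1.960.
Revised power = Φ(δ − 1.960) = Φ(0.560) = 0.7123.

Power ≈ 0.712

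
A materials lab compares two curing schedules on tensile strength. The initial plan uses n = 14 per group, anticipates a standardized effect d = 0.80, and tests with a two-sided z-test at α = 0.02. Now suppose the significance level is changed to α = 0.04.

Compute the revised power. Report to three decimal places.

δ = d·√(n/2) = 0.80 × √(14/2) = 2.1166 (unchanged). New critical value: z_{0.02} = 2.054.
Revised power = Φ(δ − 2.054) + Φ(−δ − 2.054) = Φ(0.063) + Φ(-4.170) = 0.5251 + 0.0000 = 0.5251.

Power ≈ 0.525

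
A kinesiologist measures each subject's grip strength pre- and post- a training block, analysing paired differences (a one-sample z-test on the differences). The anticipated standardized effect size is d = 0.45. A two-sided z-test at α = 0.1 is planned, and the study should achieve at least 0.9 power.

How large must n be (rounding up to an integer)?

Set Φ(δ − 1.645) = 0.9; then δ − 1.645 = Φ⁻¹(0.9) = 1.282, giving δ = 2.926.
(Ignoring the negligible lower-tail rejection probability gives the usual closed-form inversion.)
δ = d·√n ⇒ n = (δ/d)² = (2.926 / 0.45)² = 42.29.
Round up to the next whole unit.

n = 43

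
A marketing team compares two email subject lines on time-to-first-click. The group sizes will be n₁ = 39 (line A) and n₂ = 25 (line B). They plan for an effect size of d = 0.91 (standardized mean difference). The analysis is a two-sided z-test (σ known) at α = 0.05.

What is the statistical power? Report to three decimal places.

Power ≈ 0.944

Noncentrality parameter: δ = d / √(1/n₁ + 1/n₂) = 0.91 / √(1/39 + 1/25) = 3.5518
Critical value for a two-sided test at α = 0.05: z_{α/2} = 1.960.
Power = Φ(δ − 1.960) + Φ(−δ − 1.960) = Φ(1.592) + Φ(-5.512) = 0.9443 + 0.0000 = 0.9443.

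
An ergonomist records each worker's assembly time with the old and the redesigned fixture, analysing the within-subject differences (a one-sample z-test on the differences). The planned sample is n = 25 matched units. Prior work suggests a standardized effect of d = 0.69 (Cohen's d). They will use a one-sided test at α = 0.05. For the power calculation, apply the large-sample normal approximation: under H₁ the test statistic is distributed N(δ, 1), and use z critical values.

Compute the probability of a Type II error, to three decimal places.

Noncentrality parameter: δ = d·√n = 0.69 × √25 = 3.4500
Critical value for a one-sided test at α = 0.05: z_α = 1.645.
Power = Φ(δ − 1.645) = Φ(1.805) = 0.9645.
Type II error: β = 1 − power = 1 − 0.9645 = 0.0355.

β ≈ 0.036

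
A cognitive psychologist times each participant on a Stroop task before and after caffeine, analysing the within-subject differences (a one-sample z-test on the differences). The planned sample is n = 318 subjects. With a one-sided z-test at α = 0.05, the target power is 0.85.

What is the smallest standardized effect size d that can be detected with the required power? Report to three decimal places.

Need Φ(δ − 1.645) = 0.85, so δ = 1.645 + 1.036 = 2.681.
δ = d·√n ⇒ d = δ/√n = 2.681/√318 = 0.1504.

d ≈ 0.150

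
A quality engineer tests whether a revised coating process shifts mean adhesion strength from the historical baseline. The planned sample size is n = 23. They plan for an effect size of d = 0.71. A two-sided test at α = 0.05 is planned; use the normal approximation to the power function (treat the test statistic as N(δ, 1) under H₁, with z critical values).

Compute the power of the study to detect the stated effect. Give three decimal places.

Noncentrality parameter: δ = d·√n = 0.71 × √23 = 3.4050
Two-sided α = 0.05 → critical value z_{0.025} = 1.960.
Power = Φ(δ − 1.960) + Φ(−δ − 1.960) = Φ(1.445) + Φ(-5.365) = 0.9258 + 0.0000 = 0.9258.

Power ≈ 0.926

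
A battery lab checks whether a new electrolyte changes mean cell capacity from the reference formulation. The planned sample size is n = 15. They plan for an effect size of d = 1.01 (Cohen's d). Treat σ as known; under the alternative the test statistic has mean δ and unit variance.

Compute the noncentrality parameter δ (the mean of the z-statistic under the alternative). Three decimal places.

δ ≈ 3.912

δ = d·√n = 1.01 × √15 = 3.9117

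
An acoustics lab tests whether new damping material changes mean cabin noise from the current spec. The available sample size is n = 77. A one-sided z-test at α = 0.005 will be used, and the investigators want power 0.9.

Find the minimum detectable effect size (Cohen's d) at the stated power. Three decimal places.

Required noncentrality: δ = z_{0.005} + z_{0.10} = 2.576 + 1.282 = 3.857.
δ = d·√n ⇒ d = δ/√n = 3.857/√77 = 0.4396.

d ≈ 0.440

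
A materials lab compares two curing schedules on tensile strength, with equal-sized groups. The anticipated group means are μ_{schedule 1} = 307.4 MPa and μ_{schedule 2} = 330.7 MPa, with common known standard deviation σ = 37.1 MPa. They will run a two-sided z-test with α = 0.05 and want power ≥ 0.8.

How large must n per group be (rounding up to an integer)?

Standardized effect: d = |μ_{schedule 1} − μ_{schedule 2}| / σ = |307.4 − 330.7| / 37.1 = 0.6280
Set Φ(δ − 1.960) = 0.8; then δ − 1.960 = Φ⁻¹(0.8) = 0.842, giving δ = 2.802.
(Ignoring the negligible lower-tail rejection probability gives the usual closed-form inversion.)
δ = d·√(n/2) ⇒ n = 2(δ/d)² = 2 × (2.802 / 0.6280)² = 39.80.
Rounding up, n = 40 per group.

n = 40 per group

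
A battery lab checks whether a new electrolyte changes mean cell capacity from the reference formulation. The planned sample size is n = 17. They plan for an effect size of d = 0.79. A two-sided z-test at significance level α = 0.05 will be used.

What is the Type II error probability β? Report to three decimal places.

Noncentrality parameter: δ = d·√n = 0.79 × √17 = 3.2573
Critical value for a two-sided test at α = 0.05: z_{α/2} = 1.960.
Power = Φ(δ − 1.960) + Φ(−δ − 1.960) = Φ(1.297) + Φ(-5.217) = 0.9027 + 0.0000 = 0.9027.
Type II error: β = 1 − power = 1 − 0.9027 = 0.0973.

β ≈ 0.097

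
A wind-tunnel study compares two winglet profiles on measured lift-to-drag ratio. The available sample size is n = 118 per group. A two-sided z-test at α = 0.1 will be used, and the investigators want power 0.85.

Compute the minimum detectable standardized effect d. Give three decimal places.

Need Φ(δ − 1.645) = 0.85, so δ = 1.645 + 1.036 = 2.681.
(Lower-tail contribution to power is negligible for δ > 0.)
δ = d·√(n/2) ⇒ d = δ/√(n/2) = 2.681/√(118/2) = 0.3491.

d ≈ 0.349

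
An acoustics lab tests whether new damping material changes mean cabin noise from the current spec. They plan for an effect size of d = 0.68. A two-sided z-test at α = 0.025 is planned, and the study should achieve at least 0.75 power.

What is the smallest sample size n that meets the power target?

For power 0.75 need Φ(δ − z_{0.0125}) = 0.75, so δ = z_{0.0125} + z_{0.25} = 2.241 + 0.674 = 2.916.
(The Φ(−δ − z_{α/2}) term is vanishingly small for δ > 0 and is dropped in the standard sample-size formula.)
δ = d·√n ⇒ n = (δ/d)² = (2.916 / 0.68)² = 18.39.
Rounding up, n = 19.

n = 19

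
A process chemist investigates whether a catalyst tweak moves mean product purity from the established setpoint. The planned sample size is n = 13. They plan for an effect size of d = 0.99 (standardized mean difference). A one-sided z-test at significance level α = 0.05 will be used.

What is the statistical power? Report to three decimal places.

Power ≈ 0.973

Noncentrality parameter: δ = d·√n = 0.99 × √13 = 3.5695
One-sided α = 0.05 → critical value z_{0.05} = 1.645.
Power = P(Z > 1.645 − δ) = Φ(1.925) = 0.9729.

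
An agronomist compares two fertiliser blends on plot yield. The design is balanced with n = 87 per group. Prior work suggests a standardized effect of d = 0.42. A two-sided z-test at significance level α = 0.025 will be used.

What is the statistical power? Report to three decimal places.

Noncentrality parameter: δ = d·√(n/2) = 0.42 × √(87/2) = 2.7701
Critical value for a two-sided test at α = 0.025: z_{α/2} = 2.241.
Power = Φ(δ − 2.241) + Φ(−δ − 2.241) = Φ(0.529) + Φ(-5.011) = 0.7015 + 0.0000 = 0.7015.

Power ≈ 0.701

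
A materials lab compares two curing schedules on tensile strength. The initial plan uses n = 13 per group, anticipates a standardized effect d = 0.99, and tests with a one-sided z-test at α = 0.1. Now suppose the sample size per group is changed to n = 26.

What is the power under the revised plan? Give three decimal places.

With n = 26 per group: δ = d·√(n/2) = 0.99 × √(26/2) = 3.5695. Critical value z_{0.1} = 1.282.
Revised power = Φ(δ − 1.282) = Φ(2.288) = 0.9889.

Power ≈ 0.989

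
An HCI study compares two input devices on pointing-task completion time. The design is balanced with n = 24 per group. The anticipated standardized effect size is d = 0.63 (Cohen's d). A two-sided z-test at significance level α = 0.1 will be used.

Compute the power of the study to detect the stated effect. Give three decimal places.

Noncentrality parameter: δ = d·√(n/2) = 0.63 × √(24/2) = 2.1824
Critical value for a two-sided test at α = 0.1: z_{α/2} = 1.645.
Power = Φ(δ − 1.645) + Φ(−δ − 1.645) = Φ(0.538) + Φ(-3.827) = 0.7045 + 0.0001 = 0.7046.

Power ≈ 0.705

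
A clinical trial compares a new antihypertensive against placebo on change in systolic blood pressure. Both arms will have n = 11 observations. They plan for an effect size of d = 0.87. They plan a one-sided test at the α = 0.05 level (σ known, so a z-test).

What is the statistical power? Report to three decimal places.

Power ≈ 0.654

Noncentrality parameter: δ = d·√(n/2) = 0.87 × √(11/2) = 2.0403
One-sided α = 0.05 → critical value z_{0.05} = 1.645.
Power = Φ(δ − 1.645) = Φ(0.395) = 0.6538.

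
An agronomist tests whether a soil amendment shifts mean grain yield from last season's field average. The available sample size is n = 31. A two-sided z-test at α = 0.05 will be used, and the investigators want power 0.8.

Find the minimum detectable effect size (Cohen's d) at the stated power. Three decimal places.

d ≈ 0.503

Required noncentrality: δ = z_{0.025} + z_{0.20} = 1.960 + 0.842 = 2.802.
(The second rejection-region term Φ(−δ − z_{α/2}) is negligible and dropped.)
δ = d·√n ⇒ d = δ/√n = 2.802/√31 = 0.5032.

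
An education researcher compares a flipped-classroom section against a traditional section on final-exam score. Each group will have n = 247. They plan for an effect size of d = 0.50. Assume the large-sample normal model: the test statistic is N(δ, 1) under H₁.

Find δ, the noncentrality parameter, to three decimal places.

The noncentrality parameter scales effect size by the design's sample-size factor: δ = d·√(n/2) = 0.50 × √(247/2) = 5.5565

δ ≈ 5.557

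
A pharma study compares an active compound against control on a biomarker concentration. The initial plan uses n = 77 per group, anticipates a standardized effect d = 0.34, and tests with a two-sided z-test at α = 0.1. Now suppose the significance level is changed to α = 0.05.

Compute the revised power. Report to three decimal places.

Power ≈ 0.560

δ = d·√(n/2) = 0.34 × √(77/2) = 2.1096 (unchanged). New critical value: z_{0.025} = 1.960.
Revised power = Φ(δ − 1.960) + Φ(−δ − 1.960) = Φ(0.150) + Φ(-4.070) = 0.5595 + 0.0000 = 0.5595.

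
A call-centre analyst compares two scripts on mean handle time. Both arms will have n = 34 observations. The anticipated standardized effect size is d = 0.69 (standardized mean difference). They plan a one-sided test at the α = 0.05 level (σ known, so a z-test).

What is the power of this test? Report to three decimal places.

Power ≈ 0.885

Noncentrality parameter: δ = d·√(n/2) = 0.69 × √(34/2) = 2.8449
Critical value for a one-sided test at α = 0.05: z_α = 1.645.
Power = P(Z > 1.645 − δ) = Φ(1.200) = 0.8849.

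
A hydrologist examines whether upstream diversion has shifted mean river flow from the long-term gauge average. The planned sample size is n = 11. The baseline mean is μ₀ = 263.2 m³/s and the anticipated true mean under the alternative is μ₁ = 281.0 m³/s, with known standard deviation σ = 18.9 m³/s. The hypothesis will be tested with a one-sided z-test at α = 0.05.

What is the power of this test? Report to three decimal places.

Standardized effect: d = |μ₁ − μ₀| / σ = |281.0 − 263.2| / 18.9 = 0.9418
Noncentrality parameter: δ = d·√n = 0.9418 × √11 = 3.1236
One-sided α = 0.05 → critical value z_{0.05} = 1.645.
Power = Φ(δ − 1.645) = Φ(1.479) = 0.9304.

Power ≈ 0.930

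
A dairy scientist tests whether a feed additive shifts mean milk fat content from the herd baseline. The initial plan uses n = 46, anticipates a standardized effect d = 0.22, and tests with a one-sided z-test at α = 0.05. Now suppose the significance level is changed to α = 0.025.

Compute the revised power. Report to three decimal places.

Power ≈ 0.320

δ = d·√n = 0.22 × √46 = 1.4921 (unchanged). New critical value: z_{0.025} = 1.960.
Revised power = Φ(δ − 1.960) = Φ(-0.468) = 0.3199.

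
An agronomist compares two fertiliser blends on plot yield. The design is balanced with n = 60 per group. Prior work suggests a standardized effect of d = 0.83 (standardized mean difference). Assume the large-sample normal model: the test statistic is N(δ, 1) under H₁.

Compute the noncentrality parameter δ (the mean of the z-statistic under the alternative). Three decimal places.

δ ≈ 4.546

The noncentrality parameter scales effect size by the design's sample-size factor: δ = d·√(n/2) = 0.83 × √(60/2) = 4.5461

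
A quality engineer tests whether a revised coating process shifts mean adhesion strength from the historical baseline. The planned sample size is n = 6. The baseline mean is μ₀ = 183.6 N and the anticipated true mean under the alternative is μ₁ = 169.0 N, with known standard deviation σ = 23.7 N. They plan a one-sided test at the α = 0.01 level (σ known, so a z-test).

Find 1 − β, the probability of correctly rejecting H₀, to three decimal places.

Standardized effect: d = |μ₁ − μ₀| / σ = |169.0 − 183.6| / 23.7 = 0.6160
Noncentrality parameter: δ = d·√n = 0.6160 × √6 = 1.5090
Critical value for a one-sided test at α = 0.01: z_α = 2.326.
Power = Φ(δ − 2.326) = Φ(-0.817) = 0.2069.

Power ≈ 0.207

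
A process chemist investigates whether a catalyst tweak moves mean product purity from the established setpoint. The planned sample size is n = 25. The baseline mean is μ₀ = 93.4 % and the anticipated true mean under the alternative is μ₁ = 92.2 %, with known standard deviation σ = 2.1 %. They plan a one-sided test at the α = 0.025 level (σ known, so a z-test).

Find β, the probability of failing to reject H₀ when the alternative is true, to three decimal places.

Standardized effect: d = |μ₁ − μ₀| / σ = |92.2 − 93.4| / 2.1 = 0.5714
Noncentrality parameter: δ = d·√n = 0.5714 × √25 = 2.8571
One-sided α = 0.025 → critical value z_{0.025} = 1.960.
Power = Φ(δ − 1.960) = Φ(0.897) = 0.8152.
Type II error: β = 1 − power = 1 − 0.8152 = 0.1848.

β ≈ 0.185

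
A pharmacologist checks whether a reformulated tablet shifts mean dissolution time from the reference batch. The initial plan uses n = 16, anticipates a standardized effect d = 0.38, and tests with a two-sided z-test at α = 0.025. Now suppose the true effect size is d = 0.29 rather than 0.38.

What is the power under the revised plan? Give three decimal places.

With d = 0.29: δ = d·√n = 0.29 × √16 = 1.1600. Critical value z_{0.0125} = 2.241.
Revised power = Φ(δ − 2.241) + Φ(−δ − 2.241) = Φ(-1.081) + Φ(-3.401) = 0.1398 + 0.0003 = 0.1401.

Power ≈ 0.140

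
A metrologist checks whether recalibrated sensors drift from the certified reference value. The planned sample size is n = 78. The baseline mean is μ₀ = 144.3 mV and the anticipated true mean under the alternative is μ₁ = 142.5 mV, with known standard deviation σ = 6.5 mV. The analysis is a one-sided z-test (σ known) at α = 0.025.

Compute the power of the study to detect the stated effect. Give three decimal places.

Power ≈ 0.686

Standardized effect: d = |μ₁ − μ₀| / σ = |142.5 − 144.3| / 6.5 = 0.2769
Noncentrality parameter: δ = d·√n = 0.2769 × √78 = 2.4457
Critical value for a one-sided test at α = 0.025: z_α = 1.960.
Power = P(Z > 1.960 − δ) = Φ(0.486) = 0.6864.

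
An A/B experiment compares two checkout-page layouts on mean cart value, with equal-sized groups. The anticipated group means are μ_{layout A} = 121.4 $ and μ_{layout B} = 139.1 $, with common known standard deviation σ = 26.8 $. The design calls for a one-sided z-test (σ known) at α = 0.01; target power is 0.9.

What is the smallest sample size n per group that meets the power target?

Standardized effect: d = |μ_{layout A} − μ_{layout B}| / σ = |121.4 − 139.1| / 26.8 = 0.6604
For power 0.9 need Φ(δ − z_{0.01}) = 0.9, so δ = z_{0.01} + z_{0.10} = 2.326 + 1.282 = 3.608.
δ = d·√(n/2) ⇒ n = 2(δ/d)² = 2 × (3.608 / 0.6604)² = 59.68.
Round up to the next whole unit.

n = 60 per group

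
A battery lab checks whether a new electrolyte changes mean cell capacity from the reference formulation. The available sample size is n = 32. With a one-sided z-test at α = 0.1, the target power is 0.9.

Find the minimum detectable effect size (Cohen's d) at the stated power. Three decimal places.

Required noncentrality: δ = z_{0.1} + z_{0.10} = 1.282 + 1.282 = 2.563.
δ = d·√n ⇒ d = δ/√n = 2.563/√32 = 0.4531.

d ≈ 0.453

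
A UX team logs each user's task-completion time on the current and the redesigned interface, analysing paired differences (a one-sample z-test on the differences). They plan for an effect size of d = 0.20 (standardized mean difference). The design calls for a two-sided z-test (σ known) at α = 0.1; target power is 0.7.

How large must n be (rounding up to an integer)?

Set Φ(δ − 1.645) = 0.7; then δ − 1.645 = Φ⁻¹(0.7) = 0.524, giving δ = 2.169.
(For δ > 0 the lower-tail rejection region contributes negligibly to power, so the one-term inversion is standard.)
δ = d·√n ⇒ n = (δ/d)² = (2.169 / 0.20)² = 117.64.
Round up to the next whole unit.

n = 118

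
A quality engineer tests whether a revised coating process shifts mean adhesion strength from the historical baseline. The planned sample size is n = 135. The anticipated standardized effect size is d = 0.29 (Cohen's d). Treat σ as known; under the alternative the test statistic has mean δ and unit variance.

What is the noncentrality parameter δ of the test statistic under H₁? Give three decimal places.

δ ≈ 3.369

δ = d·√n = 0.29 × √135 = 3.3695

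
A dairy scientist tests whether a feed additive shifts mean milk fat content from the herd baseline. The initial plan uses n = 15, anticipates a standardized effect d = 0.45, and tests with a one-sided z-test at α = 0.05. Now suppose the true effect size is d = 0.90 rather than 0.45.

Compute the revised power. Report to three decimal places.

With d = 0.90: δ = d·√n = 0.90 × √15 = 3.4857. Critical value z_{0.05} = 1.645.
Revised power = Φ(δ − 1.645) = Φ(1.841) = 0.9672.

Power ≈ 0.967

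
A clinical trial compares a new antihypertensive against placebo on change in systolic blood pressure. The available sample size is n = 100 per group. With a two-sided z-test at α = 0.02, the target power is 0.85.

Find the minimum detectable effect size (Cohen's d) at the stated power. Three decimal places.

d ≈ 0.476

Required noncentrality: δ = z_{0.01} + z_{0.15} = 2.326 + 1.036 = 3.363.
(The second rejection-region term Φ(−δ − z_{α/2}) is negligible and dropped.)
δ = d·√(n/2) ⇒ d = δ/√(n/2) = 3.363/√(100/2) = 0.4756.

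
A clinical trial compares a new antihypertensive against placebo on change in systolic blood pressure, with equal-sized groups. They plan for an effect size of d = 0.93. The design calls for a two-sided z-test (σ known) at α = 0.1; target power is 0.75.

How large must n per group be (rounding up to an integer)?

For power 0.75 need Φ(δ − z_{0.05}) = 0.75, so δ = z_{0.05} + z_{0.25} = 1.645 + 0.674 = 2.319.
(Ignoring the negligible lower-tail rejection probability gives the usual closed-form inversion.)
δ = d·√(n/2) ⇒ n = 2(δ/d)² = 2 × (2.319 / 0.93)² = 12.44.
Rounding up, n = 13 per group.

n = 13 per group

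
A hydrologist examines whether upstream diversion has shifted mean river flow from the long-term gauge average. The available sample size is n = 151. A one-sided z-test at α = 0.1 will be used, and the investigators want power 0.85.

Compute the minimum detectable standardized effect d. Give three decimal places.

Required noncentrality: δ = z_{0.1} + z_{0.15} = 1.282 + 1.036 = 2.318.
δ = d·√n ⇒ d = δ/√n = 2.318/√151 = 0.1886.

d ≈ 0.189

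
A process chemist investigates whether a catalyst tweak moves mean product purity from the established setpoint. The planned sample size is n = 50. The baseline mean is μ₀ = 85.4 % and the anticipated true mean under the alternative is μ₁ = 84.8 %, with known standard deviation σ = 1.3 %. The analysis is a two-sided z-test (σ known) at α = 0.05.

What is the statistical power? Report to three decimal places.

Power ≈ 0.904

Standardized effect: d = |μ₁ − μ₀| / σ = |84.8 − 85.4| / 1.3 = 0.4615
Noncentrality parameter: δ = d·√n = 0.4615 × √50 = 3.2636
Two-sided α = 0.05 → critical value z_{0.025} = 1.960.
Power = Φ(δ − 1.960) + Φ(−δ − 1.960) = Φ(1.304) + Φ(-5.224) = 0.9038 + 0.0000 = 0.9038.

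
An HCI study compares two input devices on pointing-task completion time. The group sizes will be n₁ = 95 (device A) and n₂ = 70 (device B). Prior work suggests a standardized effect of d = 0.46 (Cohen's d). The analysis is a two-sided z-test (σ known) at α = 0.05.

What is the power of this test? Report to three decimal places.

Noncentrality parameter: δ = d / √(1/n₁ + 1/n₂) = 0.46 / √(1/95 + 1/70) = 2.9203
Critical value for a two-sided test at α = 0.05: z_{α/2} = 1.960.
Power = Φ(δ − 1.960) + Φ(−δ − 1.960) = Φ(0.960) + Φ(-4.880) = 0.8316 + 0.0000 = 0.8316.

Power ≈ 0.832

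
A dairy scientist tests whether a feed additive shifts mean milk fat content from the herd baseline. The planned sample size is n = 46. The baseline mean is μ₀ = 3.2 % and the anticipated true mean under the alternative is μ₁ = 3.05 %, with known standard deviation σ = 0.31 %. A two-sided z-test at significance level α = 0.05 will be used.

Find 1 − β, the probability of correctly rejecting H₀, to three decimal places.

Standardized effect: d = |μ₁ − μ₀| / σ = |3.05 − 3.2| / 0.31 = 0.4839
Noncentrality parameter: δ = d·√n = 0.4839 × √46 = 3.2818
Two-sided α = 0.05 → critical value z_{0.025} = 1.960.
Power = Φ(δ − 1.960) + Φ(−δ − 1.960) = Φ(1.322) + Φ(-5.242) = 0.9069 + 0.0000 = 0.9069.

Power ≈ 0.907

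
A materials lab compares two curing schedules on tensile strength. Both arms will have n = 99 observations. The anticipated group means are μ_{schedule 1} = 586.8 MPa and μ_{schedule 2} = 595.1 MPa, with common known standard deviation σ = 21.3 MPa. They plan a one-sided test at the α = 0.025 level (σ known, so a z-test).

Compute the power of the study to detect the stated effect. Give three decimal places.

Standardized effect: d = |μ_{schedule 1} − μ_{schedule 2}| / σ = |586.8 − 595.1| / 21.3 = 0.3897
Noncentrality parameter: δ = d·√(n/2) = 0.3897 × √(99/2) = 2.7416
One-sided α = 0.025 → critical value z_{0.025} = 1.960.
Power = P(Z > 1.960 − δ) = Φ(0.782) = 0.7828.

Power ≈ 0.783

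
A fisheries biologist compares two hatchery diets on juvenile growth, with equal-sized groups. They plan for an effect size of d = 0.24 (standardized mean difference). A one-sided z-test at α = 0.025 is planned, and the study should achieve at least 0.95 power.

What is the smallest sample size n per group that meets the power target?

n = 452 per group

For power 0.95 need Φ(δ − z_{0.025}) = 0.95, so δ = z_{0.025} + z_{0.05} = 1.960 + 1.645 = 3.605.
δ = d·√(n/2) ⇒ n = 2(δ/d)² = 2 × (3.605 / 0.24)² = 451.21.
Round up to the next whole unit.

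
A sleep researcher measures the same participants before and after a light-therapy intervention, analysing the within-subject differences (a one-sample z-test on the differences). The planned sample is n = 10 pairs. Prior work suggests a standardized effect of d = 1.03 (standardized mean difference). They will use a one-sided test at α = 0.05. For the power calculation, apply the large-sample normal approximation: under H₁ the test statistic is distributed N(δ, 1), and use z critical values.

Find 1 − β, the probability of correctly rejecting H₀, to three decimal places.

Power ≈ 0.947

Noncentrality parameter: λ = d·√n = 1.03 × √10 = 3.2571
Critical value for a one-sided test at α = 0.05: z_α = 1.645.
Power = P(Z > 1.645 − λ) = Φ(1.612) = 0.9466.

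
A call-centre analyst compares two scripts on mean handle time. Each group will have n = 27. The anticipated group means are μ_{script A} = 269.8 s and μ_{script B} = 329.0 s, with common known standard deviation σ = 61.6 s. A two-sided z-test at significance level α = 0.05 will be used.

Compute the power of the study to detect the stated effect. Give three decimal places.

Standardized effect: d = |μ_{script A} − μ_{script B}| / σ = |269.8 − 329.0| / 61.6 = 0.9610
Noncentrality parameter: δ = d·√(n/2) = 0.9610 × √(27/2) = 3.5311
Critical value for a two-sided test at α = 0.05: z_{α/2} = 1.960.
Power = Φ(δ − 1.960) + Φ(−δ − 1.960) = Φ(1.571) + Φ(-5.491) = 0.9419 + 0.0000 = 0.9419.

Power ≈ 0.942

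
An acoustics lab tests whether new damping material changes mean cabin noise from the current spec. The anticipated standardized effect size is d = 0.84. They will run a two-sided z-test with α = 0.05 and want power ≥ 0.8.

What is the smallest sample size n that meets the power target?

Set Φ(δ − 1.960) = 0.8; then δ − 1.960 = Φ⁻¹(0.8) = 0.842, giving δ = 2.802.
(Ignoring the negligible lower-tail rejection probability gives the usual closed-form inversion.)
δ = d·√n ⇒ n = (δ/d)² = (2.802 / 0.84)² = 11.12.
Round up to the next whole unit.

n = 12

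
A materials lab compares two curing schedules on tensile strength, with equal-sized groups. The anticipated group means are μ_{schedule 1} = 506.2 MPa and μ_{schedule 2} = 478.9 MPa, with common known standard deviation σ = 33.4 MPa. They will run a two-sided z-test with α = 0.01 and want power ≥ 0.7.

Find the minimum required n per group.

n = 29 per group

Standardized effect: d = |μ_{schedule 1} − μ_{schedule 2}| / σ = |506.2 − 478.9| / 33.4 = 0.8174
For power 0.7 need Φ(δ − z_{0.005}) = 0.7, so δ = z_{0.005} + z_{0.30} = 2.576 + 0.524 = 3.100.
(The Φ(−δ − z_{α/2}) term is vanishingly small for δ > 0 and is dropped in the standard sample-size formula.)
δ = d·√(n/2) ⇒ n = 2(δ/d)² = 2 × (3.100 / 0.8174)² = 28.77.
Rounding up, n = 29 per group.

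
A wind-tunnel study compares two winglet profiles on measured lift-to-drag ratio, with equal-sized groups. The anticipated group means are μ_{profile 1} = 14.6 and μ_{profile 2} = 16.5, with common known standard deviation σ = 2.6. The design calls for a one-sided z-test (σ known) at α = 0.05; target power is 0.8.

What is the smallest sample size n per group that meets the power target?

n = 24 per group

Standardized effect: d = |μ_{profile 1} − μ_{profile 2}| / σ = |14.6 − 16.5| / 2.6 = 0.7308
Set Φ(δ − 1.645) = 0.8; then δ − 1.645 = Φ⁻¹(0.8) = 0.842, giving δ = 2.486.
δ = d·√(n/2) ⇒ n = 2(δ/d)² = 2 × (2.486 / 0.7308)² = 23.15.
Rounding up, n = 24 per group.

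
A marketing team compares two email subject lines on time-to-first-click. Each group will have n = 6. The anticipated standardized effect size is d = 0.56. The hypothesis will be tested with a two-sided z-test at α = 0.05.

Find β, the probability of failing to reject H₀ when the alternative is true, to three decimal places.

β ≈ 0.837

Noncentrality parameter: δ = d·√(n/2) = 0.56 × √(6/2) = 0.9699
Two-sided α = 0.05 → critical value z_{0.025} = 1.960.
Power = Φ(δ − 1.960) + Φ(−δ − 1.960) = Φ(-0.990) + Φ(-2.930) = 0.1611 + 0.0017 = 0.1628.
Type II error: β = 1 − power = 1 − 0.1628 = 0.8372.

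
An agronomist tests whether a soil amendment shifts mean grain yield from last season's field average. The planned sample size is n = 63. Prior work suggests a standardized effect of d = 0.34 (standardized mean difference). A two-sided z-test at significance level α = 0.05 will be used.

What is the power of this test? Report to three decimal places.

Power ≈ 0.770

Noncentrality parameter: δ = d·√n = 0.34 × √63 = 2.6987
Critical value for a two-sided test at α = 0.05: z_{α/2} = 1.960.
Power = Φ(δ − 1.960) + Φ(−δ − 1.960) = Φ(0.739) + Φ(-4.659) = 0.7700 + 0.0000 = 0.7700.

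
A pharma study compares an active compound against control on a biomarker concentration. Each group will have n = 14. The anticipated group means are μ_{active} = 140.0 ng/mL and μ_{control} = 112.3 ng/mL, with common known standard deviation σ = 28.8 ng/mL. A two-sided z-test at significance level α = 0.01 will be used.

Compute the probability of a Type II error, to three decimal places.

Standardized effect: d = |μ_{active} − μ_{control}| / σ = |140.0 − 112.3| / 28.8 = 0.9618
Noncentrality parameter: δ = d·√(n/2) = 0.9618 × √(14/2) = 2.5447
Two-sided α = 0.01 → critical value z_{0.005} = 2.576.
Power = Φ(δ − 2.576) + Φ(−δ − 2.576) = Φ(-0.031) + Φ(-5.121) = 0.4876 + 0.0000 = 0.4876.
Type II error: β = 1 − power = 1 − 0.4876 = 0.5124.

β ≈ 0.512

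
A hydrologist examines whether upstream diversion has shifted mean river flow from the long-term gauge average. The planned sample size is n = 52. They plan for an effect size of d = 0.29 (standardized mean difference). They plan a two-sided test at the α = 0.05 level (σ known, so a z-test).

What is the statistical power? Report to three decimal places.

Power ≈ 0.552

Noncentrality parameter: δ = d·√n = 0.29 × √52 = 2.0912
Critical value for a two-sided test at α = 0.05: z_{α/2} = 1.960.
Power = Φ(δ − 1.960) + Φ(−δ − 1.960) = Φ(0.131) + Φ(-4.051) = 0.5522 + 0.0000 = 0.5522.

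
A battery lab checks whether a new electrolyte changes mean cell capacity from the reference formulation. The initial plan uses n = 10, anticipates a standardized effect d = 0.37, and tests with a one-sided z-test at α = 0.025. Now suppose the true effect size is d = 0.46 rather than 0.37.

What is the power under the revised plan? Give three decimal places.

Power ≈ 0.307

With d = 0.46: δ = d·√n = 0.46 × √10 = 1.4546. Critical value z_{0.025} = 1.960.
Revised power = P(Z > 1.960 − δ) = Φ(-0.505) = 0.3067.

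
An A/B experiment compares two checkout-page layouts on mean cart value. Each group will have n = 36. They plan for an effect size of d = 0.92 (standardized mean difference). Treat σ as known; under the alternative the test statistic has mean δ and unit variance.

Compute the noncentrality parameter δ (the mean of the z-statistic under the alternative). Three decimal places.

δ ≈ 3.903

δ = d·√(n/2) = 0.92 × √(36/2) = 3.9032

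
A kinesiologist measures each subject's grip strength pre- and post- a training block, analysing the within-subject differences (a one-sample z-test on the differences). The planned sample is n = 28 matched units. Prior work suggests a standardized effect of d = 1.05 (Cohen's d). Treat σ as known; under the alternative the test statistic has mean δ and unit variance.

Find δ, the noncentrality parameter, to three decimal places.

δ ≈ 5.556

δ = d·√n = 1.05 × √28 = 5.5561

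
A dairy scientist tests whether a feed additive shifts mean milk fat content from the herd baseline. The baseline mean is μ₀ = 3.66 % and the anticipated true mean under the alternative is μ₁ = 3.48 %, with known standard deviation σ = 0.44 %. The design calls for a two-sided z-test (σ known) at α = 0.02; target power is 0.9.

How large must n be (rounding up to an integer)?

n = 78

Standardized effect: d = |μ₁ − μ₀| / σ = |3.48 − 3.66| / 0.44 = 0.4091
For power 0.9 need Φ(δ − z_{0.01}) = 0.9, so δ = z_{0.01} + z_{0.10} = 2.326 + 1.282 = 3.608.
(Ignoring the negligible lower-tail rejection probability gives the usual closed-form inversion.)
δ = d·√n ⇒ n = (δ/d)² = (3.608 / 0.4091)² = 77.78.
Rounding up, n = 78.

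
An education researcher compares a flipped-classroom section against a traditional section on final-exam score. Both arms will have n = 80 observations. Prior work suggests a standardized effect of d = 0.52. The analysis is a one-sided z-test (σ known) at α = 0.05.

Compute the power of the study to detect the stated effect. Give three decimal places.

Power ≈ 0.950

Noncentrality parameter: δ = d·√(n/2) = 0.52 × √(80/2) = 3.2888
One-sided α = 0.05 → critical value z_{0.05} = 1.645.
Power = P(Z > 1.645 − δ) = Φ(1.644) = 0.9499.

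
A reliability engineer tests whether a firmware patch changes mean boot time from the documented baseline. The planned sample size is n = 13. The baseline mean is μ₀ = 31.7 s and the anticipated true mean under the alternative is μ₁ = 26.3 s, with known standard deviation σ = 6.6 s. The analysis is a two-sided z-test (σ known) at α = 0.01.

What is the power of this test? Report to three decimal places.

Standardized effect: d = |μ₁ − μ₀| / σ = |26.3 − 31.7| / 6.6 = 0.8182
Noncentrality parameter: δ = d·√n = 0.8182 × √13 = 2.9500
Critical value for a two-sided test at α = 0.01: z_{α/2} = 2.576.
Power = Φ(δ − 2.576) + Φ(−δ − 2.576) = Φ(0.374) + Φ(-5.526) = 0.6459 + 0.0000 = 0.6459.

Power ≈ 0.646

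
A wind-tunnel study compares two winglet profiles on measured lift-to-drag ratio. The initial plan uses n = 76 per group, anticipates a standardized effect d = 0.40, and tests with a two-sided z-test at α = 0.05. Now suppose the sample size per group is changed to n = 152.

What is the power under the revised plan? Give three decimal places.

Power ≈ 0.937

With n = 152 per group: δ = d·√(n/2) = 0.40 × √(152/2) = 3.4871. Critical value z_{0.025} = 1.960.
Revised power = Φ(δ − 1.960) + Φ(−δ − 1.960) = Φ(1.527) + Φ(-5.447) = 0.9366 + 0.0000 = 0.9366.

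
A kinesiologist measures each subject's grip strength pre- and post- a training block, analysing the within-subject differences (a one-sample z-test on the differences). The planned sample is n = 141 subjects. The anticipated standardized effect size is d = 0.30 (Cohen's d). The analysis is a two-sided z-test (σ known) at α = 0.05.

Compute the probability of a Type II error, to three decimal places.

β ≈ 0.055

Noncentrality parameter: δ = d·√n = 0.30 × √141 = 3.5623
Critical value for a two-sided test at α = 0.05: z_{α/2} = 1.960.
Power = Φ(δ − 1.960) + Φ(−δ − 1.960) = Φ(1.602) + Φ(-5.522) = 0.9455 + 0.0000 = 0.9455.
Type II error: β = 1 − power = 1 − 0.9455 = 0.0545.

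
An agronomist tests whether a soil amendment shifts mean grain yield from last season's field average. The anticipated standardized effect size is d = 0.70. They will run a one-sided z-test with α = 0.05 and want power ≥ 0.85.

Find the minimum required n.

n = 15

For power 0.85 need Φ(δ − z_{0.05}) = 0.85, so δ = z_{0.05} + z_{0.15} = 1.645 + 1.036 = 2.681.
δ = d·√n ⇒ n = (δ/d)² = (2.681 / 0.70)² = 14.67.
Round up to the next whole unit.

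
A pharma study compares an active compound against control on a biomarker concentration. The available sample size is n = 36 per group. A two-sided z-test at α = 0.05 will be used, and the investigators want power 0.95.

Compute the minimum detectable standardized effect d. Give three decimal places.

Need Φ(δ − 1.960) = 0.95, so δ = 1.960 + 1.645 = 3.605.
(Lower-tail contribution to power is negligible for δ > 0.)
δ = d·√(n/2) ⇒ d = δ/√(n/2) = 3.605/√(36/2) = 0.8497.

d ≈ 0.850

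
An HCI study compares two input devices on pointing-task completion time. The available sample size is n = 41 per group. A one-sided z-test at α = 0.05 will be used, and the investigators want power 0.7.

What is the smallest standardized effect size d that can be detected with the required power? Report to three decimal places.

Required noncentrality: δ = z_{0.05} + z_{0.30} = 1.645 + 0.524 = 2.169.
δ = d·√(n/2) ⇒ d = δ/√(n/2) = 2.169/√(41/2) = 0.4791.

d ≈ 0.479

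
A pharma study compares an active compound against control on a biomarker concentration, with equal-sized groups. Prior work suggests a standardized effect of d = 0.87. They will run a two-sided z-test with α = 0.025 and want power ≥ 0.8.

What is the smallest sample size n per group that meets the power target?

n = 26 per group

Set Φ(δ − 2.241) = 0.8; then δ − 2.241 = Φ⁻¹(0.8) = 0.842, giving δ = 3.083.
(For δ > 0 the lower-tail rejection region contributes negligibly to power, so the one-term inversion is standard.)
δ = d·√(n/2) ⇒ n = 2(δ/d)² = 2 × (3.083 / 0.87)² = 25.12.
Rounding up, n = 26 per group.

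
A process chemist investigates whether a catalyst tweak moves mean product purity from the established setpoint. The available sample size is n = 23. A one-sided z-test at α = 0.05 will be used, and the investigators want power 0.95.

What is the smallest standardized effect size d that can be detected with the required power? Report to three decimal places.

d ≈ 0.686

Need Φ(δ − 1.645) = 0.95, so δ = 1.645 + 1.645 = 3.290.
δ = d·√n ⇒ d = δ/√n = 3.290/√23 = 0.6860.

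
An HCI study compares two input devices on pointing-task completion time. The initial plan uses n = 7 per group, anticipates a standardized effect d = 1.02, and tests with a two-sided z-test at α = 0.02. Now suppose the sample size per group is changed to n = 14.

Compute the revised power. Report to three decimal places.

Power ≈ 0.645

With n = 14 per group: δ = d·√(n/2) = 1.02 × √(14/2) = 2.6987. Critical value z_{0.01} = 2.326.
Revised power = Φ(δ − 2.326) + Φ(−δ − 2.326) = Φ(0.372) + Φ(-5.025) = 0.6452 + 0.0000 = 0.6452.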